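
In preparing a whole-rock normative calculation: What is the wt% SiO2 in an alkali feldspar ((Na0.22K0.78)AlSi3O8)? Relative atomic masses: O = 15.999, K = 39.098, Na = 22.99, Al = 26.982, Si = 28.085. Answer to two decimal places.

65.60 wt%

Formula mass = 274.783 g/mol.
3 Si → 3.0000 mol SiO2 per formula unit; M(SiO2) = 60.083, so SiO2 mass = 180.249 g.
180.249/274.783 × 100 = 65.60 wt%.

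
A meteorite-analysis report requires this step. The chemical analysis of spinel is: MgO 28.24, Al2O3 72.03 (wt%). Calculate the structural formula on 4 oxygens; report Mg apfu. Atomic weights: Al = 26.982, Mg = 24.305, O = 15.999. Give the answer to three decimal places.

28.24 wt% MgO ÷ 40.304 g/mol = 0.70067 mol, giving 0.70067 Mg and 0.70067 O.
72.03 wt% Al2O3 ÷ 101.961 g/mol = 0.70645 mol, giving 1.41290 Al and 2.11935 O.
Oxygen sums to 2.82002; scaling by 4/2.82002 = 1.41843 puts the formula on 4 O.
Mg: 0.70067 × 1.41843 = 0.994 atoms per formula unit.

0.994 Mg apfu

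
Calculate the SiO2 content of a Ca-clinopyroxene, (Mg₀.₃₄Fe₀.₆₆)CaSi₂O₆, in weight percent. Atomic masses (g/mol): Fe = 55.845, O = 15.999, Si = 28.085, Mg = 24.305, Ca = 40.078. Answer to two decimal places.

50.63 wt%

Molar mass of (Mg₀.₃₄Fe₀.₆₆)CaSi₂O₆ = 0.34·24.305 + 0.66·55.845 + 1·40.078 + 2·28.085 + 6·15.999 = 237.363 g/mol.
Each formula unit contains 2 Si, equivalent to 2/1 = 2.0000 mol SiO2.
M(SiO2) = 1×28.085 + 2×15.999 = 60.083 g/mol.
Mass of SiO2 per formula unit = 2.0000 × 60.083 = 120.166 g.
SiO2 wt% = 120.166 / 237.363 × 100 = 50.63%.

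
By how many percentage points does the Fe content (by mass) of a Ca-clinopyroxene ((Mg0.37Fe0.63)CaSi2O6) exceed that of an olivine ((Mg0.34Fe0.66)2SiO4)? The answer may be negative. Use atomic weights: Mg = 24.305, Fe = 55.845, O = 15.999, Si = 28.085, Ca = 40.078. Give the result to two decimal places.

First mineral: 35.182 g Fe in 236.417 g formula = 14.88 wt% Fe.
Second mineral: 73.715 g Fe in 182.324 g formula = 40.43 wt% Fe.
14.88% − 40.43% gives a difference of -25.55 percentage points.

-25.55 percentage points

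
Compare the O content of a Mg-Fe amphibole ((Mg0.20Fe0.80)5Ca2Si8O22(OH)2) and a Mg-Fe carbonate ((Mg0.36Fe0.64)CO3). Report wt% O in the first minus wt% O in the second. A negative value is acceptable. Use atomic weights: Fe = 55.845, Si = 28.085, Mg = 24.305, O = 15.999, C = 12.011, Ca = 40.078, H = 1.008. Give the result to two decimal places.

First mineral: 383.976 g O in 938.513 g formula = 40.91 wt% O.
Second mineral: 47.997 g O in 104.499 g formula = 45.93 wt% O.
40.91% − 45.93% gives a difference of -5.02 percentage points.

-5.02 percentage points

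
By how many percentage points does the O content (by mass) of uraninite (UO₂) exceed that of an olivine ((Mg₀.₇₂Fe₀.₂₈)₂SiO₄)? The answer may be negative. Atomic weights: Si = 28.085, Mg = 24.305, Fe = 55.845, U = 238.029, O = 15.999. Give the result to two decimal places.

-28.56 percentage points

M(UO₂) = 270.027 g/mol, so wt% O = 31.998/270.027 × 100 = 11.85%.
M((Mg₀.₇₂Fe₀.₂₈)₂SiO₄) = 158.353 g/mol, so wt% O = 63.996/158.353 × 100 = 40.41%.
11.85 − 40.41 = -28.56 pp.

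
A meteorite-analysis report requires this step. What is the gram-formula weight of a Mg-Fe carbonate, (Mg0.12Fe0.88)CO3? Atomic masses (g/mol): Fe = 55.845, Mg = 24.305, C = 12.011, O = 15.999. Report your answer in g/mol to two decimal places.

The formula mass is the sum 0.12*24.305 + 0.88*55.845 + 1*12.011 + 3*15.999.

112.07 g/mol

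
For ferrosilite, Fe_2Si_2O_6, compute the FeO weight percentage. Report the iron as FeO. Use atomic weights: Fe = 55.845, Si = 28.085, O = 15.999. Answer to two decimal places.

Molar mass of Fe_2Si_2O_6 = 2·55.845 + 2·28.085 + 6·15.999 = 263.854 g/mol.
Each formula unit contains 2 Fe, equivalent to 2/1 = 2.0000 mol FeO.
M(FeO) = 1×55.845 + 1×15.999 = 71.844 g/mol.
Mass of FeO per formula unit = 2.0000 × 71.844 = 143.688 g.
FeO wt% = 143.688 / 263.854 × 100 = 54.46%.

54.46 wt%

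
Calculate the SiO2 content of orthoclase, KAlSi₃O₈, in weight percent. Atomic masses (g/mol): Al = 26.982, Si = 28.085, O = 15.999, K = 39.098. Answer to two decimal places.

64.76 wt%

Molar mass of KAlSi₃O₈ = 1·39.098 + 1·26.982 + 3·28.085 + 8·15.999 = 278.327 g/mol.
Each formula unit contains 3 Si, equivalent to 3/1 = 3.0000 mol SiO2.
M(SiO2) = 1×28.085 + 2×15.999 = 60.083 g/mol.
Mass of SiO2 per formula unit = 3.0000 × 60.083 = 180.249 g.
SiO2 wt% = 180.249 / 278.327 × 100 = 64.76%.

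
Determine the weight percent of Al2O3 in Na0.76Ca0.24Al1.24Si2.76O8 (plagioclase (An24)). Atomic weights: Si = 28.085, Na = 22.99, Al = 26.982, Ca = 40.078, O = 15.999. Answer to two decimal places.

23.76 wt%

Molar mass of Na0.76Ca0.24Al1.24Si2.76O8 = 0.76·22.99 + 0.24·40.078 + 1.24·26.982 + 2.76·28.085 + 8·15.999 = 266.055 g/mol.
Each formula unit contains 1.24 Al, equivalent to 1.24/2 = 0.6200 mol Al2O3.
M(Al2O3) = 2×26.982 + 3×15.999 = 101.961 g/mol.
Mass of Al2O3 per formula unit = 0.6200 × 101.961 = 63.216 g.
Al2O3 wt% = 63.216 / 266.055 × 100 = 23.76%.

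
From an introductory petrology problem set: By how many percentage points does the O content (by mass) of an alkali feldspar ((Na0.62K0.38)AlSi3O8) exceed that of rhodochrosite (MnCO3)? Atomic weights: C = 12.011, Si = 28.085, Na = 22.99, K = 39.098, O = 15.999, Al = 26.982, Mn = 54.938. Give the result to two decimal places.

5.94 percentage points

M((Na0.62K0.38)AlSi3O8) = 268.340 g/mol, so wt% O = 127.992/268.340 × 100 = 47.70%.
M(MnCO3) = 114.946 g/mol, so wt% O = 47.997/114.946 × 100 = 41.76%.
47.70 − 41.76 = 5.94 pp.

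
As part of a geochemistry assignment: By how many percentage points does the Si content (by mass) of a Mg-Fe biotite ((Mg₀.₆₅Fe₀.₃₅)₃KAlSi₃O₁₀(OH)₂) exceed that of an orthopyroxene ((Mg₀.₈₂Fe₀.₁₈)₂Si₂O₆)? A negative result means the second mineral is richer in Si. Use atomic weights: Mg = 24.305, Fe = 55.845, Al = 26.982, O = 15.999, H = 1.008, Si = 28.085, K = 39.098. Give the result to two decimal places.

-7.77 percentage points

First mineral: 84.255 g Si in 450.371 g formula = 18.71 wt% Si.
Second mineral: 56.170 g Si in 212.128 g formula = 26.48 wt% Si.
18.71% − 26.48% gives a difference of -7.77 percentage points.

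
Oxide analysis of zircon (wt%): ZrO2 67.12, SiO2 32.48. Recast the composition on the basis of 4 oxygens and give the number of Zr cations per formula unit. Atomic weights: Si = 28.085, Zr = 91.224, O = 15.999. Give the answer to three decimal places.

ZrO2 (M=123.222): mol = 0.54471; Zr = 0.54471, O = 1.08942.
SiO2 (M=60.083): mol = 0.54059; Si = 0.54059, O = 1.08118.
ΣO = 2.17060; factor = 4/ΣO = 1.84281.
Zr apfu = 0.54471 × 1.84281 = 1.004.

1.004 Zr apfu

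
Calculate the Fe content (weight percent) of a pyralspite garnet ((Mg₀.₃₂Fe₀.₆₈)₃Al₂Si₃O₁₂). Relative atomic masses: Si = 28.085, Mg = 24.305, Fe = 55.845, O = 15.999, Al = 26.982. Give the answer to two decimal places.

24.37 weight percent

Formula mass = 0.96·24.305 + 2.04·55.845 + 2·26.982 + 3·28.085 + 12·15.999 = 467.464 g/mol, of which 113.924 g is Fe.
So Fe makes up 113.924/467.464 = 0.2437 of the mass, i.e. 24.37%.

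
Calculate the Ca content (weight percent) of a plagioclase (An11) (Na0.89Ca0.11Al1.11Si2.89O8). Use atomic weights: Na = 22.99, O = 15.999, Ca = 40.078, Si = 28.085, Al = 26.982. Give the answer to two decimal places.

1.67 weight percent

Formula mass = 0.89·22.99 + 0.11·40.078 + 1.11·26.982 + 2.89·28.085 + 8·15.999 = 263.977 g/mol, of which 4.409 g is Ca.
So Ca makes up 4.409/263.977 = 0.0167 of the mass, i.e. 1.67%.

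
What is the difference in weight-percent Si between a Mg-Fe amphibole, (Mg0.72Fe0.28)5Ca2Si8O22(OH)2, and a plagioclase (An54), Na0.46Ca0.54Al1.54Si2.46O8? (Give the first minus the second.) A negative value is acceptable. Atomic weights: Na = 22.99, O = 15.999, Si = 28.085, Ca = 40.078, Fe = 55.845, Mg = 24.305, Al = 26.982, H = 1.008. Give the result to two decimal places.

0.72 percentage points

First mineral: 224.680 g Si in 856.509 g formula = 26.23 wt% Si.
Second mineral: 69.089 g Si in 270.851 g formula = 25.51 wt% Si.
26.23% − 25.51% gives a difference of 0.72 percentage points.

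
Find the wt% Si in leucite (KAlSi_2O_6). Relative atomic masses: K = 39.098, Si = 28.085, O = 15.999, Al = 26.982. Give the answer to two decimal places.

25.74 weight percent

M(KAlSi_2O_6) = 218.244 g/mol.
Si contributes 2 × 28.085 = 56.170 g per mole.
56.170/218.244 = 0.2574 → 25.74%.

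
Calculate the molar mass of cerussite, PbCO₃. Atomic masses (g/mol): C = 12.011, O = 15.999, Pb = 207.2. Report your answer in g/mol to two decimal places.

267.21 g/mol

The formula mass is the sum 1*207.2 + 1*12.011 + 3*15.999.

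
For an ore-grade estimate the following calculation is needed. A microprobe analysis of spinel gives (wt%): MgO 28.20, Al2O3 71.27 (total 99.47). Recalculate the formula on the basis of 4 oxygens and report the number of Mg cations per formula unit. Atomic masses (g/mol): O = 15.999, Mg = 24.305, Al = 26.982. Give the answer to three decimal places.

1.001 Mg apfu

28.20 wt% MgO ÷ 40.304 g/mol = 0.69968 mol, giving 0.69968 Mg and 0.69968 O.
71.27 wt% Al2O3 ÷ 101.961 g/mol = 0.69899 mol, giving 1.39798 Al and 2.09697 O.
Oxygen sums to 2.79665; scaling by 4/2.79665 = 1.43028 puts the formula on 4 O.
Mg: 0.69968 × 1.43028 = 1.001 atoms per formula unit.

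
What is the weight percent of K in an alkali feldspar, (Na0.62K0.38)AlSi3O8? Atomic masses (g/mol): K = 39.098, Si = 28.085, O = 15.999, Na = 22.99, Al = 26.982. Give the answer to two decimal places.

5.54 mass %

M((Na0.62K0.38)AlSi3O8) = 268.340 g/mol.
K contributes 0.38 × 39.098 = 14.857 g per mole.
14.857/268.340 = 0.0554 → 5.54%.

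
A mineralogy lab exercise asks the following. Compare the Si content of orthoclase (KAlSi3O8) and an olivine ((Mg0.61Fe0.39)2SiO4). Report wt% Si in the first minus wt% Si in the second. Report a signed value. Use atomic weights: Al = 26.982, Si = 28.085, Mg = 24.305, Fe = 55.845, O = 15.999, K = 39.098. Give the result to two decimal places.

Si in KAlSi3O8: molar mass 278.327 g/mol; 3×28.085 = 84.255 g → 30.27 wt%.
Si in (Mg0.61Fe0.39)2SiO4: molar mass 165.292 g/mol; 1×28.085 = 28.085 g → 16.99 wt%.
Difference = 30.27 − 16.99 = 13.28 percentage points.

13.28 percentage points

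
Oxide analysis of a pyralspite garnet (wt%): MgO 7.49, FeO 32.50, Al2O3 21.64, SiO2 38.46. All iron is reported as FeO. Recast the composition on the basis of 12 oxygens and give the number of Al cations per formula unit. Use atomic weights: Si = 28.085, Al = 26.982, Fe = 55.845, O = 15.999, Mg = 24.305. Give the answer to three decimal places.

1.994 Al apfu

MgO (M=40.304): mol = 0.18584; Mg = 0.18584, O = 0.18584.
FeO (M=71.844): mol = 0.45237; Fe = 0.45237, O = 0.45237.
Al2O3 (M=101.961): mol = 0.21224; Al = 0.42448, O = 0.63672.
SiO2 (M=60.083): mol = 0.64011; Si = 0.64011, O = 1.28022.
ΣO = 2.55515; factor = 12/ΣO = 4.69640.
Al apfu = 0.42448 × 4.69640 = 1.994.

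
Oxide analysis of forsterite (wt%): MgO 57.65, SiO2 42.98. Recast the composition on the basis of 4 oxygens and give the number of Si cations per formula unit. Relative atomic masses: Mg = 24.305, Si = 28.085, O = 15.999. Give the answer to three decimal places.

1.000 Si apfu

MgO: 57.65/40.304 = 1.43038 mol → 1.43038 mol Mg, 1.43038 mol O.
SiO2: 42.98/60.083 = 0.71534 mol → 0.71534 mol Si, 1.43068 mol O.
Total oxygen = 2.86106 mol. Normalization factor = 4/2.86106 = 1.39808.
Si per 4 O = 0.71534 × 1.39808 = 1.000.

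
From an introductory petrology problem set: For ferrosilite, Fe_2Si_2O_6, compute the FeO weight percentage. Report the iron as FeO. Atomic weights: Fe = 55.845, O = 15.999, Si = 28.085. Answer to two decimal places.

54.46 wt%

Formula mass = 263.854 g/mol.
2 Fe → 2.0000 mol FeO per formula unit; M(FeO) = 71.844, so FeO mass = 143.688 g.
143.688/263.854 × 100 = 54.46 wt%.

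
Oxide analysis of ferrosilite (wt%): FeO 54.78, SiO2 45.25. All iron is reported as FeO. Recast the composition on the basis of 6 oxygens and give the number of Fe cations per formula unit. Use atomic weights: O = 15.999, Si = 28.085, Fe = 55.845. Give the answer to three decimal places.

2.017 Fe apfu

FeO (M=71.844): mol = 0.76249; Fe = 0.76249, O = 0.76249.
SiO2 (M=60.083): mol = 0.75312; Si = 0.75312, O = 1.50624.
ΣO = 2.26873; factor = 6/ΣO = 2.64465.
Fe apfu = 0.76249 × 2.64465 = 2.017.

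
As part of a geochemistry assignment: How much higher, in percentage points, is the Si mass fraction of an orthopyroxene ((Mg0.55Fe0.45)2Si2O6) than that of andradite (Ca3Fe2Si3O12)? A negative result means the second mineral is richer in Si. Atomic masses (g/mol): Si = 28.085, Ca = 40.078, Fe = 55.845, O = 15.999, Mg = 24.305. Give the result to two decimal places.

7.93 percentage points

Si in (Mg0.55Fe0.45)2Si2O6: molar mass 229.160 g/mol; 2×28.085 = 56.170 g → 24.51 wt%.
Si in Ca3Fe2Si3O12: molar mass 508.167 g/mol; 3×28.085 = 84.255 g → 16.58 wt%.
Difference = 24.51 − 16.58 = 7.93 percentage points.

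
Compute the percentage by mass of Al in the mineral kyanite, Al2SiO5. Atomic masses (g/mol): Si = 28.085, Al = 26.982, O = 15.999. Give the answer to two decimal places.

33.30 mass %

Molar mass of Al2SiO5: 2*26.982 + 1*28.085 + 5*15.999 = 162.044 g/mol.
Mass of Al per formula unit: 2 × 26.982 = 53.964 g.
Weight fraction Al = 53.964 / 162.044 = 0.3330.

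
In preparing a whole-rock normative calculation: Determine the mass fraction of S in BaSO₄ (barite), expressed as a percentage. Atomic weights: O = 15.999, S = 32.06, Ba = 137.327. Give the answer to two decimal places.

13.74 weight percent

Molar mass of BaSO₄: 1·137.327 + 1·32.06 + 4·15.999 = 233.383 g/mol.
Mass of S per formula unit: 1 × 32.06 = 32.060 g.
Weight fraction S = 32.060 / 233.383 = 0.1374.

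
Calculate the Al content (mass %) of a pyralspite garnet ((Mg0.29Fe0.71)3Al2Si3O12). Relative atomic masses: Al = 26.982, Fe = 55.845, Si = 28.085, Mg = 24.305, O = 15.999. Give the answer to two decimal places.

11.47 mass %

Formula mass = 0.87·24.305 + 2.13·55.845 + 2·26.982 + 3·28.085 + 12·15.999 = 470.302 g/mol, of which 53.964 g is Al.
So Al makes up 53.964/470.302 = 0.1147 of the mass, i.e. 11.47%.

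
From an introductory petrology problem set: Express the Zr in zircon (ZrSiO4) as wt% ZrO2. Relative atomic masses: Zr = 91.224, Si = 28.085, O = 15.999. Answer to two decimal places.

Formula mass = 183.305 g/mol.
1 Zr → 1.0000 mol ZrO2 per formula unit; M(ZrO2) = 123.222, so ZrO2 mass = 123.222 g.
123.222/183.305 × 100 = 67.22 wt%.

67.22 wt%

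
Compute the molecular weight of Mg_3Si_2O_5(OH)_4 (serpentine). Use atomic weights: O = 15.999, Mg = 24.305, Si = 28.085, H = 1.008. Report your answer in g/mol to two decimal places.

277.11 g/mol

Mg: 3 × 24.305 = 72.9150
Si: 2 × 28.085 = 56.1700
O: 9 × 15.999 = 143.9910
H: 4 × 1.008 = 4.0320
Summing the contributions gives the formula mass.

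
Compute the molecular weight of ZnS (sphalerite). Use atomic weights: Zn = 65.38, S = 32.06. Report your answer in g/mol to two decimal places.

97.44 g/mol

Zn: 1 × 65.38 = 65.3800
S: 1 × 32.06 = 32.0600
Summing the contributions gives the formula mass.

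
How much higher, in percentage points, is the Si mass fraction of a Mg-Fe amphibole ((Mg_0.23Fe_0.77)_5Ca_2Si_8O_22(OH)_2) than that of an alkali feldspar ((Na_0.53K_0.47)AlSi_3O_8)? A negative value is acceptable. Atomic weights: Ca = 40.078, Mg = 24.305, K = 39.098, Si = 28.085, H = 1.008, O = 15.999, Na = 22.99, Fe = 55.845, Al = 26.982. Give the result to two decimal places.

Si in (Mg_0.23Fe_0.77)_5Ca_2Si_8O_22(OH)_2: molar mass 933.782 g/mol; 8×28.085 = 224.680 g → 24.06 wt%.
Si in (Na_0.53K_0.47)AlSi_3O_8: molar mass 269.790 g/mol; 3×28.085 = 84.255 g → 31.23 wt%.
Difference = 24.06 − 31.23 = -7.17 percentage points.

-7.17 percentage points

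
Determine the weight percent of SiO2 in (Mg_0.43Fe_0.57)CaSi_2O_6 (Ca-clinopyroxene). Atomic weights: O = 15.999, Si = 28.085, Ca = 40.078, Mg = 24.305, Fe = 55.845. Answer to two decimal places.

51.24 wt%

Molar mass of (Mg_0.43Fe_0.57)CaSi_2O_6 = 0.43·24.305 + 0.57·55.845 + 1·40.078 + 2·28.085 + 6·15.999 = 234.525 g/mol.
Each formula unit contains 2 Si, equivalent to 2/1 = 2.0000 mol SiO2.
M(SiO2) = 1×28.085 + 2×15.999 = 60.083 g/mol.
Mass of SiO2 per formula unit = 2.0000 × 60.083 = 120.166 g.
SiO2 wt% = 120.166 / 234.525 × 100 = 51.24%.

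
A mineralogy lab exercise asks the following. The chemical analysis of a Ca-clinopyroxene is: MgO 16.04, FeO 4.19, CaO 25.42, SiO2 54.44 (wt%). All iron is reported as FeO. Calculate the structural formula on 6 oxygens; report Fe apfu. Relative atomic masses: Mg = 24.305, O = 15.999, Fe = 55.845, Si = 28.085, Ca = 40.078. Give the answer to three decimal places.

0.129 Fe apfu

MgO (M=40.304): mol = 0.39798; Mg = 0.39798, O = 0.39798.
FeO (M=71.844): mol = 0.05832; Fe = 0.05832, O = 0.05832.
CaO (M=56.077): mol = 0.45331; Ca = 0.45331, O = 0.45331.
SiO2 (M=60.083): mol = 0.90608; Si = 0.90608, O = 1.81216.
ΣO = 2.72177; factor = 6/ΣO = 2.20445.
Fe apfu = 0.05832 × 2.20445 = 0.129.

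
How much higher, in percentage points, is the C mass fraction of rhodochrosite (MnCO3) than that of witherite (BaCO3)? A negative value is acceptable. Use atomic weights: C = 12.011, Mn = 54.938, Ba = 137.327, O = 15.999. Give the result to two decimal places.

4.36 percentage points

First mineral: 12.011 g C in 114.946 g formula = 10.45 wt% C.
Second mineral: 12.011 g C in 197.335 g formula = 6.09 wt% C.
10.45% − 6.09% gives a difference of 4.36 percentage points.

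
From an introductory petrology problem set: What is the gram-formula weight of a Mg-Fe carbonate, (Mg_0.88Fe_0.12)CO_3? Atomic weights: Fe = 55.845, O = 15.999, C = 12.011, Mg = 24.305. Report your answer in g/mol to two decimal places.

M = 0.88*24.305 + 0.12*55.845 + 1*12.011 + 3*15.999

88.10 g/mol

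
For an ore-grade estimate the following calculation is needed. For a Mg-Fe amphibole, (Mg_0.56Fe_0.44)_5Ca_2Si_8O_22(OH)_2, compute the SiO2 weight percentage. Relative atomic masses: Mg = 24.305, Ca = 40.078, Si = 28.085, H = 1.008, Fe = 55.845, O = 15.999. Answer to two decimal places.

54.51 wt%

M((Mg_0.56Fe_0.44)_5Ca_2Si_8O_22(OH)_2) = 881.741 g/mol; M(SiO2) = 60.083 g/mol.
Moles SiO2 per formula unit = 8 Si ÷ 1 = 8.0000.
SiO2 fraction = (8.0000 × 60.083) / 881.741 = 480.664/881.741 = 0.5451.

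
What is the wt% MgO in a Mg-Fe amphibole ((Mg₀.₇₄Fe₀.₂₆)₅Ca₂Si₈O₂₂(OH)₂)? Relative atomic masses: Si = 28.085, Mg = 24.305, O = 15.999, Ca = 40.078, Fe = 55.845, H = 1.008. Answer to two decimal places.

Molar mass of (Mg₀.₇₄Fe₀.₂₆)₅Ca₂Si₈O₂₂(OH)₂ = 3.70*24.305 + 1.30*55.845 + 2*40.078 + 8*28.085 + 24*15.999 + 2*1.008 = 853.355 g/mol.
Each formula unit contains 3.70 Mg, equivalent to 3.70/1 = 3.7000 mol MgO.
M(MgO) = 1×24.305 + 1×15.999 = 40.304 g/mol.
Mass of MgO per formula unit = 3.7000 × 40.304 = 149.125 g.
MgO wt% = 149.125 / 853.355 × 100 = 17.48%.

17.48 wt%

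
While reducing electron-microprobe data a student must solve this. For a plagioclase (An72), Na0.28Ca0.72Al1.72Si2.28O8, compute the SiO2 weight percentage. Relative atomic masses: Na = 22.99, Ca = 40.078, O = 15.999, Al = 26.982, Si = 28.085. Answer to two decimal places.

Formula mass = 273.728 g/mol.
2.28 Si → 2.2800 mol SiO2 per formula unit; M(SiO2) = 60.083, so SiO2 mass = 136.989 g.
136.989/273.728 × 100 = 50.05 wt%.

50.05 wt%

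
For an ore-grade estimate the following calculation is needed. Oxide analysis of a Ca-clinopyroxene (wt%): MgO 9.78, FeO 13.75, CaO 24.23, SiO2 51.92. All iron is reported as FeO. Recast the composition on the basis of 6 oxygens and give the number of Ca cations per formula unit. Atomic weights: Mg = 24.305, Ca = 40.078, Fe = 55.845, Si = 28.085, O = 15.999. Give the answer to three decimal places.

0.999 Ca apfu

MgO: 9.78/40.304 = 0.24266 mol → 0.24266 mol Mg, 0.24266 mol O.
FeO: 13.75/71.844 = 0.19139 mol → 0.19139 mol Fe, 0.19139 mol O.
CaO: 24.23/56.077 = 0.43208 mol → 0.43208 mol Ca, 0.43208 mol O.
SiO2: 51.92/60.083 = 0.86414 mol → 0.86414 mol Si, 1.72828 mol O.
Total oxygen = 2.59441 mol. Normalization factor = 6/2.59441 = 2.31266.
Ca per 6 O = 0.43208 × 2.31266 = 0.999.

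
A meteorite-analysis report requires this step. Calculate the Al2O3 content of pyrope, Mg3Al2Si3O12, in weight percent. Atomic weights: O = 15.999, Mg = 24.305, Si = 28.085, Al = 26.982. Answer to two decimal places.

Formula mass = 403.122 g/mol.
2 Al → 1.0000 mol Al2O3 per formula unit; M(Al2O3) = 101.961, so Al2O3 mass = 101.961 g.
101.961/403.122 × 100 = 25.29 wt%.

25.29 wt%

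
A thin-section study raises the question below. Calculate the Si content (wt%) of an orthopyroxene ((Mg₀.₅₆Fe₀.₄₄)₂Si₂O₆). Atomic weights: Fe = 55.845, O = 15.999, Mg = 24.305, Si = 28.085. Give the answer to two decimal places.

Formula mass = 1.12·24.305 + 0.88·55.845 + 2·28.085 + 6·15.999 = 228.529 g/mol, of which 56.170 g is Si.
So Si makes up 56.170/228.529 = 0.2458 of the mass, i.e. 24.58%.

24.58 wt%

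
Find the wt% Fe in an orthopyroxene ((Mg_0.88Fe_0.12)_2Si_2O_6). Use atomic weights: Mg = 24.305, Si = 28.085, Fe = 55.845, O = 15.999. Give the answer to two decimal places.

6.43 wt%

M((Mg_0.88Fe_0.12)_2Si_2O_6) = 208.344 g/mol.
Fe contributes 0.24 × 55.845 = 13.403 g per mole.
13.403/208.344 = 0.0643 → 6.43%.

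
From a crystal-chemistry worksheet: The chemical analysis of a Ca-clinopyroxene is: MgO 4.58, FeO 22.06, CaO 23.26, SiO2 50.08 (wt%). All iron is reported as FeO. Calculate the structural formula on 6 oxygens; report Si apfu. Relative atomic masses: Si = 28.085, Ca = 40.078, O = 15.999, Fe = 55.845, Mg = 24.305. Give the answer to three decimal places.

1.998 Si apfu

4.58 wt% MgO ÷ 40.304 g/mol = 0.11364 mol, giving 0.11364 Mg and 0.11364 O.
22.06 wt% FeO ÷ 71.844 g/mol = 0.30705 mol, giving 0.30705 Fe and 0.30705 O.
23.26 wt% CaO ÷ 56.077 g/mol = 0.41479 mol, giving 0.41479 Ca and 0.41479 O.
50.08 wt% SiO2 ÷ 60.083 g/mol = 0.83351 mol, giving 0.83351 Si and 1.66702 O.
Oxygen sums to 2.50250; scaling by 6/2.50250 = 2.39760 puts the formula on 6 O.
Si: 0.83351 × 2.39760 = 1.998 atoms per formula unit.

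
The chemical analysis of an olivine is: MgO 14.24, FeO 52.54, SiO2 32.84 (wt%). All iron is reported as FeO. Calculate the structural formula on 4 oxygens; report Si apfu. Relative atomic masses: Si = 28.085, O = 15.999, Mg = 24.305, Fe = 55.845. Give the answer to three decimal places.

MgO (M=40.304): mol = 0.35331; Mg = 0.35331, O = 0.35331.
FeO (M=71.844): mol = 0.73131; Fe = 0.73131, O = 0.73131.
SiO2 (M=60.083): mol = 0.54658; Si = 0.54658, O = 1.09316.
ΣO = 2.17778; factor = 4/ΣO = 1.83673.
Si apfu = 0.54658 × 1.83673 = 1.004.

1.004 Si apfu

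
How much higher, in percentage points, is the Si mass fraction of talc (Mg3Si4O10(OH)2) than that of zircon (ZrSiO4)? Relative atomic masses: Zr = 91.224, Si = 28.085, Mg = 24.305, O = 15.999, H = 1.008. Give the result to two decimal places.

14.30 percentage points

First mineral: 112.340 g Si in 379.259 g formula = 29.62 wt% Si.
Second mineral: 28.085 g Si in 183.305 g formula = 15.32 wt% Si.
29.62% − 15.32% gives a difference of 14.30 percentage points.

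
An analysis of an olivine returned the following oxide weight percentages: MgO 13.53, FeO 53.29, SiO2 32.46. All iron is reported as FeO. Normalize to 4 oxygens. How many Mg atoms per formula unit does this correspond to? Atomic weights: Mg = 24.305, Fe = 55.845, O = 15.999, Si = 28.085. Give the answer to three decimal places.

MgO (M=40.304): mol = 0.33570; Mg = 0.33570, O = 0.33570.
FeO (M=71.844): mol = 0.74175; Fe = 0.74175, O = 0.74175.
SiO2 (M=60.083): mol = 0.54025; Si = 0.54025, O = 1.08050.
ΣO = 2.15795; factor = 4/ΣO = 1.85361.
Mg apfu = 0.33570 × 1.85361 = 0.622.

0.622 Mg apfu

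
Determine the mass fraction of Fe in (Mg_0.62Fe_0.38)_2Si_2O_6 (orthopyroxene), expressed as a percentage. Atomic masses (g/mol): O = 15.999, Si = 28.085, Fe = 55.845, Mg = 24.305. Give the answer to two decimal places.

M((Mg_0.62Fe_0.38)_2Si_2O_6) = 224.744 g/mol.
Fe contributes 0.76 × 55.845 = 42.442 g per mole.
42.442/224.744 = 0.1888 → 18.88%.

18.88 wt%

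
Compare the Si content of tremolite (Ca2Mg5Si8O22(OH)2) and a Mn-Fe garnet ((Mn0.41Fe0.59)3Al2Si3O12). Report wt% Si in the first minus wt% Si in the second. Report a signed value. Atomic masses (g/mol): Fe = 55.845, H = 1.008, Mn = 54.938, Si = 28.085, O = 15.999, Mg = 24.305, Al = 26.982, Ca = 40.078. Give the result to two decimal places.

M(Ca2Mg5Si8O22(OH)2) = 812.353 g/mol, so wt% Si = 224.680/812.353 × 100 = 27.66%.
M((Mn0.41Fe0.59)3Al2Si3O12) = 496.626 g/mol, so wt% Si = 84.255/496.626 × 100 = 16.97%.
27.66 − 16.97 = 10.69 pp.

10.69 percentage points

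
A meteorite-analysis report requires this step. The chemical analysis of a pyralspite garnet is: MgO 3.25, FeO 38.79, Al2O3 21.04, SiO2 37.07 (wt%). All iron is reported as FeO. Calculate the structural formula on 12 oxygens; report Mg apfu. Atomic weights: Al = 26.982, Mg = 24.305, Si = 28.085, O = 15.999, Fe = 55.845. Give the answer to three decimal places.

MgO (M=40.304): mol = 0.08064; Mg = 0.08064, O = 0.08064.
FeO (M=71.844): mol = 0.53992; Fe = 0.53992, O = 0.53992.
Al2O3 (M=101.961): mol = 0.20635; Al = 0.41270, O = 0.61905.
SiO2 (M=60.083): mol = 0.61698; Si = 0.61698, O = 1.23396.
ΣO = 2.47357; factor = 12/ΣO = 4.85129.
Mg apfu = 0.08064 × 4.85129 = 0.391.

0.391 Mg apfu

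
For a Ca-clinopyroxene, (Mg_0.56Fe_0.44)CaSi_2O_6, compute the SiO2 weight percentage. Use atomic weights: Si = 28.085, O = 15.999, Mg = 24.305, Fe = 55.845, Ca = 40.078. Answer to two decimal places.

52.15 wt%

M((Mg_0.56Fe_0.44)CaSi_2O_6) = 230.425 g/mol; M(SiO2) = 60.083 g/mol.
Moles SiO2 per formula unit = 2 Si ÷ 1 = 2.0000.
SiO2 fraction = (2.0000 × 60.083) / 230.425 = 120.166/230.425 = 0.5215.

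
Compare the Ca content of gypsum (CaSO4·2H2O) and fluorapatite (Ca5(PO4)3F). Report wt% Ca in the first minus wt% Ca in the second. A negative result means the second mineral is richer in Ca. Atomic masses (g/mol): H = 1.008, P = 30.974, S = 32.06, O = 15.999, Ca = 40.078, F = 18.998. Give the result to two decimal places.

-16.46 percentage points

First mineral: 40.078 g Ca in 172.164 g formula = 23.28 wt% Ca.
Second mineral: 200.390 g Ca in 504.298 g formula = 39.74 wt% Ca.
23.28% − 39.74% gives a difference of -16.46 percentage points.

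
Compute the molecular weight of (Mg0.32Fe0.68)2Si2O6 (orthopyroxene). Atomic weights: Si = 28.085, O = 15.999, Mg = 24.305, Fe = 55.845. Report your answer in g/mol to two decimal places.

Mg: 0.64 × 24.305 = 15.5552
Fe: 1.36 × 55.845 = 75.9492
Si: 2 × 28.085 = 56.1700
O: 6 × 15.999 = 95.9940
Summing the contributions gives the formula mass.

243.67 g/mol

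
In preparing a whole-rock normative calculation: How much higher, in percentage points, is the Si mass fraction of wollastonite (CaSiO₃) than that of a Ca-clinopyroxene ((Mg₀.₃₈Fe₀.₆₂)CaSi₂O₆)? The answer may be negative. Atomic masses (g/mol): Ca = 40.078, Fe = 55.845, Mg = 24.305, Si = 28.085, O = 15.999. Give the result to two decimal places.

0.39 percentage points

First mineral: 28.085 g Si in 116.160 g formula = 24.18 wt% Si.
Second mineral: 56.170 g Si in 236.102 g formula = 23.79 wt% Si.
24.18% − 23.79% gives a difference of 0.39 percentage points.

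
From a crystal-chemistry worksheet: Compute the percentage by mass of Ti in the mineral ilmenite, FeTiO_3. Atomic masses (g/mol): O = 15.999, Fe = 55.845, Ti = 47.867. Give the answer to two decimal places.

31.55 wt%

Molar mass of FeTiO_3: 1×55.845 + 1×47.867 + 3×15.999 = 151.709 g/mol.
Mass of Ti per formula unit: 1 × 47.867 = 47.867 g.
Weight fraction Ti = 47.867 / 151.709 = 0.3155.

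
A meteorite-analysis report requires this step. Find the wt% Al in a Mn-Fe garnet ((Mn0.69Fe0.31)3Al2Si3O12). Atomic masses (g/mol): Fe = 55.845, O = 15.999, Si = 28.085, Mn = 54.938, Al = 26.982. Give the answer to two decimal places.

M((Mn0.69Fe0.31)3Al2Si3O12) = 495.865 g/mol.
Al contributes 2 × 26.982 = 53.964 g per mole.
53.964/495.865 = 0.1088 → 10.88%.

10.88 wt%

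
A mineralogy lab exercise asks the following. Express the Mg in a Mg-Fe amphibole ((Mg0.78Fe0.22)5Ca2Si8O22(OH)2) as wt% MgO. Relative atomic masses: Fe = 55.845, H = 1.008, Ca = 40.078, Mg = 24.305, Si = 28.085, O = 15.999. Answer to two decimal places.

18.56 wt%

Molar mass of (Mg0.78Fe0.22)5Ca2Si8O22(OH)2 = 3.90·24.305 + 1.10·55.845 + 2·40.078 + 8·28.085 + 24·15.999 + 2·1.008 = 847.047 g/mol.
Each formula unit contains 3.90 Mg, equivalent to 3.90/1 = 3.9000 mol MgO.
M(MgO) = 1×24.305 + 1×15.999 = 40.304 g/mol.
Mass of MgO per formula unit = 3.9000 × 40.304 = 157.186 g.
MgO wt% = 157.186 / 847.047 × 100 = 18.56%.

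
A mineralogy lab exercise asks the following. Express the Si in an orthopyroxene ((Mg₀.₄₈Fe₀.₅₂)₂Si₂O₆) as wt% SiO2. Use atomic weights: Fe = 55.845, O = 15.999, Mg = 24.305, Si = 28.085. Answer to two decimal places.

Molar mass of (Mg₀.₄₈Fe₀.₅₂)₂Si₂O₆ = 0.96*24.305 + 1.04*55.845 + 2*28.085 + 6*15.999 = 233.576 g/mol.
Each formula unit contains 2 Si, equivalent to 2/1 = 2.0000 mol SiO2.
M(SiO2) = 1×28.085 + 2×15.999 = 60.083 g/mol.
Mass of SiO2 per formula unit = 2.0000 × 60.083 = 120.166 g.
SiO2 wt% = 120.166 / 233.576 × 100 = 51.45%.

51.45 wt%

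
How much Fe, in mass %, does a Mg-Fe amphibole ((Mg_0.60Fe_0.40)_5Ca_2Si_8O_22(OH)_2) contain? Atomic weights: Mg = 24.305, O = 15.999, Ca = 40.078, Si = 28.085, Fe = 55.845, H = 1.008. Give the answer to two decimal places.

12.76 mass %

M((Mg_0.60Fe_0.40)_5Ca_2Si_8O_22(OH)_2) = 875.433 g/mol.
Fe contributes 2 × 55.845 = 111.690 g per mole.
111.690/875.433 = 0.1276 → 12.76%.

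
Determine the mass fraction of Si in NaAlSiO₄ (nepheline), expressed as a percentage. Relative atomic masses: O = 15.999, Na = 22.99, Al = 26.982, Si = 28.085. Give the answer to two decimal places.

Formula mass = 1·22.99 + 1·26.982 + 1·28.085 + 4·15.999 = 142.053 g/mol, of which 28.085 g is Si.
So Si makes up 28.085/142.053 = 0.1977 of the mass, i.e. 19.77%.

19.77 wt%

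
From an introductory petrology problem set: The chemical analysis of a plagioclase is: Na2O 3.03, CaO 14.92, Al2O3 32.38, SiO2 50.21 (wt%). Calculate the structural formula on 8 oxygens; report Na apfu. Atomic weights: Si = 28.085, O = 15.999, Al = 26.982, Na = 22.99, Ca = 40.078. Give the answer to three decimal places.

0.266 Na apfu

Na2O: 3.03/61.979 = 0.04889 mol → 0.09778 mol Na, 0.04889 mol O.
CaO: 14.92/56.077 = 0.26606 mol → 0.26606 mol Ca, 0.26606 mol O.
Al2O3: 32.38/101.961 = 0.31757 mol → 0.63514 mol Al, 0.95271 mol O.
SiO2: 50.21/60.083 = 0.83568 mol → 0.83568 mol Si, 1.67136 mol O.
Total oxygen = 2.93902 mol. Normalization factor = 8/2.93902 = 2.72200.
Na per 8 O = 0.09778 × 2.72200 = 0.266.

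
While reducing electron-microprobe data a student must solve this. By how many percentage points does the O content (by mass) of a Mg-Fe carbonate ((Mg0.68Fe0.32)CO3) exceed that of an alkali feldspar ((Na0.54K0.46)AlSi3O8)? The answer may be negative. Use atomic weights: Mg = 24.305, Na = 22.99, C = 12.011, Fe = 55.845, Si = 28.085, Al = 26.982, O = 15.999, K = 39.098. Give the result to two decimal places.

3.37 percentage points

O in (Mg0.68Fe0.32)CO3: molar mass 94.406 g/mol; 3×15.999 = 47.997 g → 50.84 wt%.
O in (Na0.54K0.46)AlSi3O8: molar mass 269.629 g/mol; 8×15.999 = 127.992 g → 47.47 wt%.
Difference = 50.84 − 47.47 = 3.37 percentage points.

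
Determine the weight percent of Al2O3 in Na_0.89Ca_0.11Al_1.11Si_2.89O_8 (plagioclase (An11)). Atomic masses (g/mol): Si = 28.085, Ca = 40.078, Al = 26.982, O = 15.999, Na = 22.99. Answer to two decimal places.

21.44 wt%

Molar mass of Na_0.89Ca_0.11Al_1.11Si_2.89O_8 = 0.89·22.99 + 0.11·40.078 + 1.11·26.982 + 2.89·28.085 + 8·15.999 = 263.977 g/mol.
Each formula unit contains 1.11 Al, equivalent to 1.11/2 = 0.5550 mol Al2O3.
M(Al2O3) = 2×26.982 + 3×15.999 = 101.961 g/mol.
Mass of Al2O3 per formula unit = 0.5550 × 101.961 = 56.588 g.
Al2O3 wt% = 56.588 / 263.977 × 100 = 21.44%.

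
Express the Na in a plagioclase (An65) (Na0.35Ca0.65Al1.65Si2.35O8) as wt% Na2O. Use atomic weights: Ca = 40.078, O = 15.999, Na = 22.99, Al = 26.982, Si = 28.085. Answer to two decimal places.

3.98 wt%

Molar mass of Na0.35Ca0.65Al1.65Si2.35O8 = 0.35×22.99 + 0.65×40.078 + 1.65×26.982 + 2.35×28.085 + 8×15.999 = 272.609 g/mol.
Each formula unit contains 0.35 Na, equivalent to 0.35/2 = 0.1750 mol Na2O.
M(Na2O) = 2×22.99 + 1×15.999 = 61.979 g/mol.
Mass of Na2O per formula unit = 0.1750 × 61.979 = 10.846 g.
Na2O wt% = 10.846 / 272.609 × 100 = 3.98%.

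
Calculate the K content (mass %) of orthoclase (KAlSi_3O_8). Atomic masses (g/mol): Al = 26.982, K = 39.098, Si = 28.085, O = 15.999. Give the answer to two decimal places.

14.05 mass %

Molar mass of KAlSi_3O_8: 1·39.098 + 1·26.982 + 3·28.085 + 8·15.999 = 278.327 g/mol.
Mass of K per formula unit: 1 × 39.098 = 39.098 g.
Weight fraction K = 39.098 / 278.327 = 0.1405.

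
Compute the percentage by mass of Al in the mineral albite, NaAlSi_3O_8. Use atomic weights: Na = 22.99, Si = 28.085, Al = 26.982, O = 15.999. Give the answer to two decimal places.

M(NaAlSi_3O_8) = 262.219 g/mol.
Al contributes 1 × 26.982 = 26.982 g per mole.
26.982/262.219 = 0.1029 → 10.29%.

10.29 mass %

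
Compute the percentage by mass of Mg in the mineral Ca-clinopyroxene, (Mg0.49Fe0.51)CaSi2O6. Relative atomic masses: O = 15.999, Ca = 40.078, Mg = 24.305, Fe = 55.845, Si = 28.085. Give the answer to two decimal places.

5.12 mass %

Molar mass of (Mg0.49Fe0.51)CaSi2O6: 0.49×24.305 + 0.51×55.845 + 1×40.078 + 2×28.085 + 6×15.999 = 232.632 g/mol.
Mass of Mg per formula unit: 0.49 × 24.305 = 11.909 g.
Weight fraction Mg = 11.909 / 232.632 = 0.0512.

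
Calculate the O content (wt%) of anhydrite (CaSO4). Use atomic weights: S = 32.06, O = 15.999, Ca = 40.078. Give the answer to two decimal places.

Formula mass = 1·40.078 + 1·32.06 + 4·15.999 = 136.134 g/mol, of which 63.996 g is O.
So O makes up 63.996/136.134 = 0.4701 of the mass, i.e. 47.01%.

47.01 wt%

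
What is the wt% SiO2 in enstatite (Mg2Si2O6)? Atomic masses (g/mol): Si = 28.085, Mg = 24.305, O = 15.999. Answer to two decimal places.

59.85 wt%

Molar mass of Mg2Si2O6 = 2·24.305 + 2·28.085 + 6·15.999 = 200.774 g/mol.
Each formula unit contains 2 Si, equivalent to 2/1 = 2.0000 mol SiO2.
M(SiO2) = 1×28.085 + 2×15.999 = 60.083 g/mol.
Mass of SiO2 per formula unit = 2.0000 × 60.083 = 120.166 g.
SiO2 wt% = 120.166 / 200.774 × 100 = 59.85%.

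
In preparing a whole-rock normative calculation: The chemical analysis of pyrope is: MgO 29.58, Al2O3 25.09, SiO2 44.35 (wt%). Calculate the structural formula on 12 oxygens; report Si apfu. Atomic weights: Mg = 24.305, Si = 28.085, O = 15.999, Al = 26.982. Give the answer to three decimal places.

3.004 Si apfu

MgO (M=40.304): mol = 0.73392; Mg = 0.73392, O = 0.73392.
Al2O3 (M=101.961): mol = 0.24607; Al = 0.49214, O = 0.73821.
SiO2 (M=60.083): mol = 0.73815; Si = 0.73815, O = 1.47630.
ΣO = 2.94843; factor = 12/ΣO = 4.06996.
Si apfu = 0.73815 × 4.06996 = 3.004.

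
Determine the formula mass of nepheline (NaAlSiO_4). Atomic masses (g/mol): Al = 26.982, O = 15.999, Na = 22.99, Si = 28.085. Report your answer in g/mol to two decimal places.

142.05 g/mol

The formula mass is the sum 1×22.99 + 1×26.982 + 1×28.085 + 4×15.999.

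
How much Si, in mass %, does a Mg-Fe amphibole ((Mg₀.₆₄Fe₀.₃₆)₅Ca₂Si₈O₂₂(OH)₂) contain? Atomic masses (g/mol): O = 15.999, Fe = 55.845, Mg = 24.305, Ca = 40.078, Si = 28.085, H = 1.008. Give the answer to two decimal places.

25.85 mass %

Molar mass of (Mg₀.₆₄Fe₀.₃₆)₅Ca₂Si₈O₂₂(OH)₂: 3.20×24.305 + 1.80×55.845 + 2×40.078 + 8×28.085 + 24×15.999 + 2×1.008 = 869.125 g/mol.
Mass of Si per formula unit: 8 × 28.085 = 224.680 g.
Weight fraction Si = 224.680 / 869.125 = 0.2585.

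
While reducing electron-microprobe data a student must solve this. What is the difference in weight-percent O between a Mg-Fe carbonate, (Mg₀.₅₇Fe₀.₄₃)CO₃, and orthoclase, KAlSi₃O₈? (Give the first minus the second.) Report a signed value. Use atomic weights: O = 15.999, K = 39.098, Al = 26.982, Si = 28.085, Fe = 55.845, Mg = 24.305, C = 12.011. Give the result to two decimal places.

3.05 percentage points

M((Mg₀.₅₇Fe₀.₄₃)CO₃) = 97.875 g/mol, so wt% O = 47.997/97.875 × 100 = 49.04%.
M(KAlSi₃O₈) = 278.327 g/mol, so wt% O = 127.992/278.327 × 100 = 45.99%.
49.04 − 45.99 = 3.05 pp.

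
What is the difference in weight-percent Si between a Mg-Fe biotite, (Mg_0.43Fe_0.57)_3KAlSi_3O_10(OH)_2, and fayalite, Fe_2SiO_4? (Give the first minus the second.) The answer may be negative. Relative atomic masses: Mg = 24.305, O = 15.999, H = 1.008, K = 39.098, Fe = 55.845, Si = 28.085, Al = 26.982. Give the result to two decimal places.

4.10 percentage points

M((Mg_0.43Fe_0.57)_3KAlSi_3O_10(OH)_2) = 471.187 g/mol, so wt% Si = 84.255/471.187 × 100 = 17.88%.
M(Fe_2SiO_4) = 203.771 g/mol, so wt% Si = 28.085/203.771 × 100 = 13.78%.
17.88 − 13.78 = 4.10 pp.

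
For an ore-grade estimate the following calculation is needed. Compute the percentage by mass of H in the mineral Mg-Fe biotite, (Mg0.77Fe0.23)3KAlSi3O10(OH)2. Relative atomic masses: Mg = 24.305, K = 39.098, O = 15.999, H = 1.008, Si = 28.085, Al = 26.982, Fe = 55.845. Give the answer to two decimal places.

Formula mass = 2.31*24.305 + 0.69*55.845 + 1*39.098 + 1*26.982 + 3*28.085 + 12*15.999 + 2*1.008 = 439.017 g/mol, of which 2.016 g is H.
So H makes up 2.016/439.017 = 0.0046 of the mass, i.e. 0.46%.

0.46 wt%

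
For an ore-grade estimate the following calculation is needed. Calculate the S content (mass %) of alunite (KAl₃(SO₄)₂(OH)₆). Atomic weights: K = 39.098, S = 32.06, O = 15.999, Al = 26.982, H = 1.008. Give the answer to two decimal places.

15.48 mass %

Molar mass of KAl₃(SO₄)₂(OH)₆: 1×39.098 + 3×26.982 + 2×32.06 + 14×15.999 + 6×1.008 = 414.198 g/mol.
Mass of S per formula unit: 2 × 32.06 = 64.120 g.
Weight fraction S = 64.120 / 414.198 = 0.1548.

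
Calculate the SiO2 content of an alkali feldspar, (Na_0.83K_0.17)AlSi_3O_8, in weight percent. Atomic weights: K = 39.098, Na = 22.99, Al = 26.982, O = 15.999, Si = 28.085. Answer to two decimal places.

M((Na_0.83K_0.17)AlSi_3O_8) = 264.957 g/mol; M(SiO2) = 60.083 g/mol.
Moles SiO2 per formula unit = 3 Si ÷ 1 = 3.0000.
SiO2 fraction = (3.0000 × 60.083) / 264.957 = 180.249/264.957 = 0.6803.

68.03 wt%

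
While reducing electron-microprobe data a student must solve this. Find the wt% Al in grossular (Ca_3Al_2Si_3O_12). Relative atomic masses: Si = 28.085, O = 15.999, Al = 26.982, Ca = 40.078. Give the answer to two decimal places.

11.98 weight percent

M(Ca_3Al_2Si_3O_12) = 450.441 g/mol.
Al contributes 2 × 26.982 = 53.964 g per mole.
53.964/450.441 = 0.1198 → 11.98%.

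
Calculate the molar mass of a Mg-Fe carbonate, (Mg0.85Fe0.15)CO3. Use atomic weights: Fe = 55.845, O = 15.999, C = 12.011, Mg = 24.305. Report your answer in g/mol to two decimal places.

89.04 g/mol

The formula mass is the sum 0.85·24.305 + 0.15·55.845 + 1·12.011 + 3·15.999.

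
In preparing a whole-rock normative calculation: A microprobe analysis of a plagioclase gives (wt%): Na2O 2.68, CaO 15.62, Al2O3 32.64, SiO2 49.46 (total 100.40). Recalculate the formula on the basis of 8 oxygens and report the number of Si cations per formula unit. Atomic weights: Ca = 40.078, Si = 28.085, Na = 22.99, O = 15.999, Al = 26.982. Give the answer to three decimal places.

Na2O: 2.68/61.979 = 0.04324 mol → 0.08648 mol Na, 0.04324 mol O.
CaO: 15.62/56.077 = 0.27855 mol → 0.27855 mol Ca, 0.27855 mol O.
Al2O3: 32.64/101.961 = 0.32012 mol → 0.64024 mol Al, 0.96036 mol O.
SiO2: 49.46/60.083 = 0.82319 mol → 0.82319 mol Si, 1.64638 mol O.
Total oxygen = 2.92853 mol. Normalization factor = 8/2.92853 = 2.73175.
Si per 8 O = 0.82319 × 2.73175 = 2.249.

2.249 Si apfu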